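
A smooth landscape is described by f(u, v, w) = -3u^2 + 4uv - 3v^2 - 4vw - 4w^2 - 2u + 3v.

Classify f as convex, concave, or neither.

concave

f is quadratic, so its Hessian is the constant matrix H = [[-6, 4, 0], [4, -6, -4], [0, -4, -8]].
Leading principal minors: -6, 20, -64.
Signs alternate −, +, − ⇒ H ≺ 0 ⇒ concave.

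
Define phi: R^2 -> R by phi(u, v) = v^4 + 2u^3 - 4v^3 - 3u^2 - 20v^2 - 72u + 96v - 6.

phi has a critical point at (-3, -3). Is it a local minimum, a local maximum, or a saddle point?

The mixed partial ∂²phi/∂u∂v is 0, so the Hessian at any point is diag(phi_uu, phi_vv) = diag(6(2u - 1), 4(3v^2 - 6v - 10)).
At (-3, -3): H = diag(-42, 140).
The eigenvalues have opposite signs, so H is indefinite: a saddle point.

saddle point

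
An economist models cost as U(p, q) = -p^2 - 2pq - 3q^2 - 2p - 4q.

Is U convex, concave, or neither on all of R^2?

U is quadratic, so its Hessian is the constant matrix H = [[-2, -2], [-2, -6]].
det(H) = 8, tr(H) = -8.
det(H) > 0 and tr(H) < 0, so H is negative definite everywhere: concave.

concave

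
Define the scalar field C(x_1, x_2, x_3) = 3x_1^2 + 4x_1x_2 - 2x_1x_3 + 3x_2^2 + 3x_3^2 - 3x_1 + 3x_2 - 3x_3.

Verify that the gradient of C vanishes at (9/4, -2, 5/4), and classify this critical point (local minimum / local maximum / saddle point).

local minimum

∇C = (6x_1 + 4x_2 - 2x_3 - 3, 4x_1 + 6x_2 + 3, -2x_1 + 6x_3 - 3); substituting (9/4, -2, 5/4) gives ∇C = (0, 0, 0), so (9/4, -2, 5/4) is indeed a critical point.
The Hessian is constant: H = [[6, 4, -2], [4, 6, 0], [-2, 0, 6]].
Leading principal minors: Δ₁ = 6, Δ₂ = 20, Δ₃ = 96.
All leading minors are positive, so H is positive definite: a local minimum.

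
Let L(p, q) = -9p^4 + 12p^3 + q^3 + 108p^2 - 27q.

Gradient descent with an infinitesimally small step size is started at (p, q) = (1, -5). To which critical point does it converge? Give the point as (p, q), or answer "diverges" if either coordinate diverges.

diverges

L is separable, so gradient descent decouples: p follows -∂L/∂p, q follows -∂L/∂q.
∂L/∂p = -36p(p - 3)(p + 2); at p=1 this is 216, so p decreases.
∂L/∂q = 3(q - 3)(q + 3); at q=-5 this is 48, so q decreases.
The q-coordinate has no critical point in that direction and runs off to infinity.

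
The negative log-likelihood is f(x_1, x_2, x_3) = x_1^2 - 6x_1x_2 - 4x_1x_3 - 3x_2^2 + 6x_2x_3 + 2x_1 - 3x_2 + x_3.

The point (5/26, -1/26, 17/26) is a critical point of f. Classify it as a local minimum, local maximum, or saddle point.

saddle point

The Hessian is constant: H = [[2, -6, -4], [-6, -6, 6], [-4, 6, 0]].
Leading principal minors: Δ₁ = 2, Δ₂ = -48, Δ₃ = 312.
The minors fit neither the all-positive nor the alternating-sign pattern, so H is indefinite: a saddle point.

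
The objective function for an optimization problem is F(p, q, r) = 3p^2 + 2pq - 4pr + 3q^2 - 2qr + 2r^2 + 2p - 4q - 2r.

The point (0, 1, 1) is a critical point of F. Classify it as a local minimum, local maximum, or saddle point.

local minimum

The Hessian is constant: H = [[6, 2, -4], [2, 6, -2], [-4, -2, 4]].
Leading principal minors: Δ₁ = 6, Δ₂ = 32, Δ₃ = 40.
All leading minors are positive, so H is positive definite: a local minimum.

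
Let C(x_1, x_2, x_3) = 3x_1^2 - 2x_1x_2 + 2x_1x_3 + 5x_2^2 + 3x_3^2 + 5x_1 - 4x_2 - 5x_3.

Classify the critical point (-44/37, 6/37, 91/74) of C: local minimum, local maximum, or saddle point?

The Hessian is constant: H = [[6, -2, 2], [-2, 10, 0], [2, 0, 6]].
Leading principal minors: Δ₁ = 6, Δ₂ = 56, Δ₃ = 296.
All leading minors are positive, so H is positive definite: a local minimum.

local minimum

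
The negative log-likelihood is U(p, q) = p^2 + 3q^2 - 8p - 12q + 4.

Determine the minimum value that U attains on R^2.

U(p,q) separates as A(p) + B(q) + 4, so its minimum is min A + min B + 4.
A'(p) = 2p - 8 vanishes at p ∈ {4}; B'(q) = 6q - 12 vanishes at q ∈ {2}.
Local minima of A (where A''>0): A(4)=-16. Local minima of B: B(2)=-12.
So the global minimum of U is A(4) + B(2) + 4 = -16 − 12 + 4 = -24, attained at (4, 2).

-24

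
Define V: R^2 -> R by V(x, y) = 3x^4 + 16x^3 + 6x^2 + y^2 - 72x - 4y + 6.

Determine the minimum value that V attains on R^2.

V(x,y) separates as P(x) + Q(y) + 6, so its minimum is min P + min Q + 6.
P'(x) = 12(x - 1)(x + 2)(x + 3) vanishes at x ∈ {-3, -2, 1}; Q'(y) = 2y - 4 vanishes at y ∈ {2}.
Local minima of P (where P''>0): P(-3)=81, P(1)=-47. Local minima of Q: Q(2)=-4.
So the global minimum of V is P(1) + Q(2) + 6 = -47 − 4 + 6 = -45, attained at (1, 2).

-45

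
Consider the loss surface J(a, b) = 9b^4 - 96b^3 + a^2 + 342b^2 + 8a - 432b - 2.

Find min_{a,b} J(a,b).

-195

J(a,b) separates as P(a) + Q(b) − 2, so its minimum is min P + min Q − 2.
P'(a) = 2a + 8 vanishes at a ∈ {-4}; Q'(b) = 36(b - 4)(b - 3)(b - 1) vanishes at b ∈ {1, 3, 4}.
Local minima of P (where P''>0): P(-4)=-16. Local minima of Q: Q(1)=-177, Q(4)=-96.
So the global minimum of J is P(-4) + Q(1) − 2 = -16 − 177 − 2 = -195, attained at (-4, 1).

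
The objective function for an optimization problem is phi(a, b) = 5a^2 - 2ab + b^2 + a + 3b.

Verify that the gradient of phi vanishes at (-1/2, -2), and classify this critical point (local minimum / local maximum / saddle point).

∇phi = (10a - 2b + 1, -2a + 2b + 3); substituting (-1/2, -2) gives ∇phi = (0, 0), so (-1/2, -2) is indeed a critical point.
The Hessian of phi is constant: H = [[10, -2], [-2, 2]].
det(H) = 10·2 − (-2)² = 16.
det(H) > 0 and tr(H) = 12 > 0, so H is positive definite and the point is a local minimum.

local minimum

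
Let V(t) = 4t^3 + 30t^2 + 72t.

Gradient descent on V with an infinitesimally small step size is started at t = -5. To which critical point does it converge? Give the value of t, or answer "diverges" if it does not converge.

V'(t) = 12(t + 2)(t + 3), so V'(-5) = 72.
Gradient descent moves in the -V' direction, i.e. t is decreasing.
There is no critical point below t=-5, and V' keeps the same sign, so the iterate runs off to −∞.

diverges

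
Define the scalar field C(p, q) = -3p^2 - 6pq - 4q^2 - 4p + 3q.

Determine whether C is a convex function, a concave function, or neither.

concave

C is quadratic, so its Hessian is the constant matrix H = [[-6, -6], [-6, -8]].
det(H) = 12, tr(H) = -14.
det(H) > 0 and tr(H) < 0, so H is negative definite everywhere: concave.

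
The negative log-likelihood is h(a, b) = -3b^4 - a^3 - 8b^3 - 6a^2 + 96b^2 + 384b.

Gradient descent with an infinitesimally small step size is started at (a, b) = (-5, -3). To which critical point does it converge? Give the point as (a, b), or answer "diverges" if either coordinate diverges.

h is separable, so gradient descent decouples: a follows -∂h/∂a, b follows -∂h/∂b.
∂h/∂a = -3a(a + 4); at a=-5 this is -15, so a increases.
∂h/∂b = -12(b - 4)(b + 2)(b + 4); at b=-3 this is -84, so b increases.
a converges to its nearest critical value -4 (a local min of the a-part); b converges to -2. The iterate converges to (-4, -2).

(-4, -2)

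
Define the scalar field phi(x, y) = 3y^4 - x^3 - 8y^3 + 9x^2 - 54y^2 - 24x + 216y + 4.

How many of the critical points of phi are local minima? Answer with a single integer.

phi separates as a function of x plus a function of y, so ∇phi=0 decouples.
∂phi/∂x = -3(x - 4)(x - 2) = 0 at x ∈ {2, 4}; ∂phi/∂y = 12(y - 3)(y - 2)(y + 3) = 0 at y ∈ {-3, 2, 3}.
The Hessian is diagonal: diag(phi_xx, phi_yy). Second derivatives: phi_xx(2)=6, phi_xx(4)=-6; phi_yy(-3)=360, phi_yy(2)=-60, phi_yy(3)=72.
Local minima occur where both diagonal entries positive: (2, -3), (2, 3). Count: 2.

2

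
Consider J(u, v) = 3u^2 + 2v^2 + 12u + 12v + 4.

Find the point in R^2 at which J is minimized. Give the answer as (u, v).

(-2, -3)

J(u,v) separates as P(u) + Q(v) + 4, so its minimum is min P + min Q + 4.
P'(u) = 6u + 12 vanishes at u ∈ {-2}; Q'(v) = 4v + 12 vanishes at v ∈ {-3}.
Local minima of P (where P''>0): P(-2)=-12. Local minima of Q: Q(-3)=-18.
So the global minimum of J is P(-2) + Q(-3) + 4 = -12 − 18 + 4 = -26, attained at (-2, -3).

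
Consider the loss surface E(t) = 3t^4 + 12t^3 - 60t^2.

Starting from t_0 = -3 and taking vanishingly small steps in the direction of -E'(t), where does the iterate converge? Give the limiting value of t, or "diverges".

E'(t) = 12t(t - 2)(t + 5), so E'(-3) = 360.
Gradient descent moves in the -E' direction, i.e. t is decreasing.
The nearest critical point in that direction is t = -5, where E'' = 420 > 0 (a local minimum). The iterate converges there.

-5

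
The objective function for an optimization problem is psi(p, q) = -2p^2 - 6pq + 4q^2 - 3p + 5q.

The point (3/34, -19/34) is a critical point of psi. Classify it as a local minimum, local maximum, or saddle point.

The Hessian of psi is constant: H = [[-4, -6], [-6, 8]].
det(H) = (-4)·8 − (-6)² = -68.
Since det(H) < 0, H is indefinite and the critical point is a saddle point.

saddle point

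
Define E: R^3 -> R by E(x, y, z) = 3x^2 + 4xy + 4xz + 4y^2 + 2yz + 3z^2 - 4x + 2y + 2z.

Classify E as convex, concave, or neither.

E is quadratic, so its Hessian is the constant matrix H = [[6, 4, 4], [4, 8, 2], [4, 2, 6]].
Leading principal minors: 6, 32, 104.
All positive ⇒ H ≻ 0 ⇒ convex.

convex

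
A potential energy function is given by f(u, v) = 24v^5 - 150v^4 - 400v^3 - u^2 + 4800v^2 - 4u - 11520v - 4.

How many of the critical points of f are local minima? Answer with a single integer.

0

f separates as a function of u plus a function of v, so ∇f=0 decouples.
∂f/∂u = -2(u + 2) = 0 at u ∈ {-2}; ∂f/∂v = 120(v - 4)(v - 3)(v - 2)(v + 4) = 0 at v ∈ {-4, 2, 3, 4}.
The Hessian is diagonal: diag(f_uu, f_vv). Second derivatives: f_uu(-2)=-2; f_vv(-4)=-40320, f_vv(2)=1440, f_vv(3)=-840, f_vv(4)=1920.
Local minima occur where both diagonal entries positive: none. Count: 0.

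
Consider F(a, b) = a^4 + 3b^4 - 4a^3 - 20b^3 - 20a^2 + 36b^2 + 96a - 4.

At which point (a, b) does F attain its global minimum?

F(a,b) separates as P(a) + Q(b) − 4, so its minimum is min P + min Q − 4.
P'(a) = 4(a - 4)(a - 2)(a + 3) vanishes at a ∈ {-3, 2, 4}; Q'(b) = 12b(b - 3)(b - 2) vanishes at b ∈ {0, 2, 3}.
Local minima of P (where P''>0): P(-3)=-279, P(4)=64. Local minima of Q: Q(0)=0, Q(3)=27.
So the global minimum of F is P(-3) + Q(0) − 4 = -279 + 0 − 4 = -283, attained at (-3, 0).

(-3, 0)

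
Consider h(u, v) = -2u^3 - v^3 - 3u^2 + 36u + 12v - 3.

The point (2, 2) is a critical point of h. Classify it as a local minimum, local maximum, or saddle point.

The mixed partial ∂²h/∂u∂v is 0, so the Hessian at any point is diag(h_uu, h_vv) = diag(-6(2u + 1), -6v).
At (2, 2): H = diag(-30, -12).
Both eigenvalues are negative, so H is negative definite: a local maximum.

local maximum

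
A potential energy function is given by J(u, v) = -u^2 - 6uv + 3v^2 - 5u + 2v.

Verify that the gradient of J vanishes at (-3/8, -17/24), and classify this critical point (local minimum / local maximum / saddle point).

∇J = (-2u - 6v - 5, -6u + 6v + 2); substituting (-3/8, -17/24) gives ∇J = (0, 0), so (-3/8, -17/24) is indeed a critical point.
The Hessian of J is constant: H = [[-2, -6], [-6, 6]].
det(H) = (-2)·6 − (-6)² = -48.
Since det(H) < 0, H is indefinite and the critical point is a saddle point.

saddle point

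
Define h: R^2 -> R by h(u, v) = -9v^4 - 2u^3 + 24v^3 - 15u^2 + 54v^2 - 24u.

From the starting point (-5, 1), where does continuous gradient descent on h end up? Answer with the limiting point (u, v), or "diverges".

(-4, 0)

h is separable, so gradient descent decouples: u follows -∂h/∂u, v follows -∂h/∂v.
∂h/∂u = -6(u + 1)(u + 4); at u=-5 this is -24, so u increases.
∂h/∂v = -36v(v - 3)(v + 1); at v=1 this is 144, so v decreases.
u converges to its nearest critical value -4 (a local min of the u-part); v converges to 0. The iterate converges to (-4, 0).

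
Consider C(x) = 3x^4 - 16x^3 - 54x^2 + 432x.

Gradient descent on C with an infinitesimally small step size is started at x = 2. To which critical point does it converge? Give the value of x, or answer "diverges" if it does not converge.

-3

C'(x) = 12(x - 4)(x - 3)(x + 3), so C'(2) = 120.
Gradient descent moves in the -C' direction, i.e. x is decreasing.
The nearest critical point in that direction is x = -3, where C'' = 504 > 0 (a local minimum). The iterate converges there.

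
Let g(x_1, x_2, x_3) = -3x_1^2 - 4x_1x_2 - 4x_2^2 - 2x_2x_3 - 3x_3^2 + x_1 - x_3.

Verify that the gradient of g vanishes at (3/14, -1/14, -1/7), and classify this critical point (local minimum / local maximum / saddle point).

∇g = (-6x_1 - 4x_2 + 1, -4x_1 - 8x_2 - 2x_3, -2x_2 - 6x_3 - 1); substituting (3/14, -1/14, -1/7) gives ∇g = (0, 0, 0), so (3/14, -1/14, -1/7) is indeed a critical point.
The Hessian is constant: H = [[-6, -4, 0], [-4, -8, -2], [0, -2, -6]].
Leading principal minors: Δ₁ = -6, Δ₂ = 32, Δ₃ = -168.
The minors alternate sign starting negative (−, +, −), so H is negative definite: a local maximum.

local maximum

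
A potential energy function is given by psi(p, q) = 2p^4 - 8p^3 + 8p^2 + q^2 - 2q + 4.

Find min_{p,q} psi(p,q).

3

psi(p,q) separates as A(p) + B(q) + 4, so its minimum is min A + min B + 4.
A'(p) = 8p(p - 2)(p - 1) vanishes at p ∈ {0, 1, 2}; B'(q) = 2q - 2 vanishes at q ∈ {1}.
Local minima of A (where A''>0): A(0)=0, A(2)=0. Local minima of B: B(1)=-1.
So the global minimum of psi is A(0) + B(1) + 4 = 0 − 1 + 4 = 3, attained at (0, 1).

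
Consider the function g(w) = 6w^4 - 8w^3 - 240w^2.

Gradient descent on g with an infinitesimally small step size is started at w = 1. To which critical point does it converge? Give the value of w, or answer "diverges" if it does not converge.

g'(w) = 24w(w - 5)(w + 4), so g'(1) = -480.
Gradient descent moves in the -g' direction, i.e. w is increasing.
The nearest critical point in that direction is w = 5, where g'' = 1080 > 0 (a local minimum). The iterate converges there.

5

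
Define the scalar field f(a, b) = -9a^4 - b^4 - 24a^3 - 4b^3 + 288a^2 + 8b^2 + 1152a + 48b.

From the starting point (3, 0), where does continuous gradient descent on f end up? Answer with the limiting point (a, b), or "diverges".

f is separable, so gradient descent decouples: a follows -∂f/∂a, b follows -∂f/∂b.
∂f/∂a = -36(a - 4)(a + 2)(a + 4); at a=3 this is 1260, so a decreases.
∂f/∂b = -4(b - 2)(b + 2)(b + 3); at b=0 this is 48, so b decreases.
a converges to its nearest critical value -2 (a local min of the a-part); b converges to -2. The iterate converges to (-2, -2).

(-2, -2)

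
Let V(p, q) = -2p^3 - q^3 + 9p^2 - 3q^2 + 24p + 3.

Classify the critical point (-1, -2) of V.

The mixed partial ∂²V/∂p∂q is 0, so the Hessian at any point is diag(V_pp, V_qq) = diag(6(-2p + 3), -6(q + 1)).
At (-1, -2): H = diag(30, 6).
Both eigenvalues are positive, so H is positive definite: a local minimum.

local minimum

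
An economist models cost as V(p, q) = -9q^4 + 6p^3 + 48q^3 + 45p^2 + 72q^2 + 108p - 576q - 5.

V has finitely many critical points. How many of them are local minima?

1

V separates as a function of p plus a function of q, so ∇V=0 decouples.
∂V/∂p = 18(p + 2)(p + 3) = 0 at p ∈ {-3, -2}; ∂V/∂q = -36(q - 4)(q - 2)(q + 2) = 0 at q ∈ {-2, 2, 4}.
The Hessian is diagonal: diag(V_pp, V_qq). Second derivatives: V_pp(-3)=-18, V_pp(-2)=18; V_qq(-2)=-864, V_qq(2)=288, V_qq(4)=-432.
Local minima occur where both diagonal entries positive: (-2, 2). Count: 1.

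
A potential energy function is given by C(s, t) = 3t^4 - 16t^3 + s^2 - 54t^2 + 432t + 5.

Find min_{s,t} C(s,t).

-1102

C(s,t) separates as P(s) + Q(t) + 5, so its minimum is min P + min Q + 5.
P'(s) = 2s vanishes at s ∈ {0}; Q'(t) = 12(t - 4)(t - 3)(t + 3) vanishes at t ∈ {-3, 3, 4}.
Local minima of P (where P''>0): P(0)=0. Local minima of Q: Q(-3)=-1107, Q(4)=608.
So the global minimum of C is P(0) + Q(-3) + 5 = 0 − 1107 + 5 = -1102, attained at (0, -3).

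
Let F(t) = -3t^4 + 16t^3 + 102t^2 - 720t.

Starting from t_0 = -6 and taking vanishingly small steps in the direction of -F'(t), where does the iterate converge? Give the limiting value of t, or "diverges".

diverges

F'(t) = -12(t - 5)(t - 3)(t + 4), so F'(-6) = 2376.
Gradient descent moves in the -F' direction, i.e. t is decreasing.
There is no critical point below t=-6, and F' keeps the same sign, so the iterate runs off to −∞.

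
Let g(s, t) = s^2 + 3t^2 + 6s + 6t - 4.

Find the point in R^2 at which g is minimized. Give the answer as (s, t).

(-3, -1)

g(s,t) separates as P(s) + Q(t) − 4, so its minimum is min P + min Q − 4.
P'(s) = 2s + 6 vanishes at s ∈ {-3}; Q'(t) = 6(t + 1) vanishes at t ∈ {-1}.
Local minima of P (where P''>0): P(-3)=-9. Local minima of Q: Q(-1)=-3.
So the global minimum of g is P(-3) + Q(-1) − 4 = -9 − 3 − 4 = -16, attained at (-3, -1).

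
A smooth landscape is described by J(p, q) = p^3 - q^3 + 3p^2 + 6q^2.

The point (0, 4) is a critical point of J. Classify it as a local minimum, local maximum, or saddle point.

The mixed partial ∂²J/∂p∂q is 0, so the Hessian at any point is diag(J_pp, J_qq) = diag(6(p + 1), 6(-q + 2)).
At (0, 4): H = diag(6, -12).
The eigenvalues have opposite signs, so H is indefinite: a saddle point.

saddle point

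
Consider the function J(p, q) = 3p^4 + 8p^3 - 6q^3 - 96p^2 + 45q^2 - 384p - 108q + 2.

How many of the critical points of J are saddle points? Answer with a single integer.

J separates as a function of p plus a function of q, so ∇J=0 decouples.
∂J/∂p = 12(p - 4)(p + 2)(p + 4) = 0 at p ∈ {-4, -2, 4}; ∂J/∂q = -18(q - 3)(q - 2) = 0 at q ∈ {2, 3}.
The Hessian is diagonal: diag(J_pp, J_qq). Second derivatives: J_pp(-4)=192, J_pp(-2)=-144, J_pp(4)=576; J_qq(2)=18, J_qq(3)=-18.
Saddle points occur where the two diagonal entries have opposite signs: (-4, 3), (-2, 2), (4, 3). Count: 3.

3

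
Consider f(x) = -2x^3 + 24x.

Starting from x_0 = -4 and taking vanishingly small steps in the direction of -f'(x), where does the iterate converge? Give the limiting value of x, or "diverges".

f'(x) = -6(x - 2)(x + 2), so f'(-4) = -72.
Gradient descent moves in the -f' direction, i.e. x is increasing.
The nearest critical point in that direction is x = -2, where f'' = 24 > 0 (a local minimum). The iterate converges there.

-2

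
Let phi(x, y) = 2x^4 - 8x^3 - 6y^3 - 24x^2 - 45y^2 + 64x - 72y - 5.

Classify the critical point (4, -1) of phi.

saddle point

The mixed partial ∂²phi/∂x∂y is 0, so the Hessian at any point is diag(phi_xx, phi_yy) = diag(24(x^2 - 2x - 2), -18(2y + 5)).
At (4, -1): H = diag(144, -54).
The eigenvalues have opposite signs, so H is indefinite: a saddle point.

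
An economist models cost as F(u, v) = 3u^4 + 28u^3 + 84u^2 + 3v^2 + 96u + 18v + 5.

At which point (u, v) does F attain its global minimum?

F(u,v) separates as P(u) + Q(v) + 5, so its minimum is min P + min Q + 5.
P'(u) = 12(u + 1)(u + 2)(u + 4) vanishes at u ∈ {-4, -2, -1}; Q'(v) = 6v + 18 vanishes at v ∈ {-3}.
Local minima of P (where P''>0): P(-4)=-64, P(-1)=-37. Local minima of Q: Q(-3)=-27.
So the global minimum of F is P(-4) + Q(-3) + 5 = -64 − 27 + 5 = -86, attained at (-4, -3).

(-4, -3)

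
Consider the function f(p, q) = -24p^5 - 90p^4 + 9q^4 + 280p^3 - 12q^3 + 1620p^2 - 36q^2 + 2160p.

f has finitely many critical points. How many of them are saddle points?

6

f separates as a function of p plus a function of q, so ∇f=0 decouples.
∂f/∂p = -120(p - 3)(p + 1)(p + 2)(p + 3) = 0 at p ∈ {-3, -2, -1, 3}; ∂f/∂q = 36q(q - 2)(q + 1) = 0 at q ∈ {-1, 0, 2}.
The Hessian is diagonal: diag(f_pp, f_qq). Second derivatives: f_pp(-3)=1440, f_pp(-2)=-600, f_pp(-1)=960, f_pp(3)=-14400; f_qq(-1)=108, f_qq(0)=-72, f_qq(2)=216.
Saddle points occur where the two diagonal entries have opposite signs: (-3, 0), (-2, -1), (-2, 2), (-1, 0), (3, -1), (3, 2). Count: 6.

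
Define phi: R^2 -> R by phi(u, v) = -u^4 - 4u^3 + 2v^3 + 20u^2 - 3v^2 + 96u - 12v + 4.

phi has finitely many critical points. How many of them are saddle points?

3

phi separates as a function of u plus a function of v, so ∇phi=0 decouples.
∂phi/∂u = -4(u - 3)(u + 2)(u + 4) = 0 at u ∈ {-4, -2, 3}; ∂phi/∂v = 6(v - 2)(v + 1) = 0 at v ∈ {-1, 2}.
The Hessian is diagonal: diag(phi_uu, phi_vv). Second derivatives: phi_uu(-4)=-56, phi_uu(-2)=40, phi_uu(3)=-140; phi_vv(-1)=-18, phi_vv(2)=18.
Saddle points occur where the two diagonal entries have opposite signs: (-4, 2), (-2, -1), (3, 2). Count: 3.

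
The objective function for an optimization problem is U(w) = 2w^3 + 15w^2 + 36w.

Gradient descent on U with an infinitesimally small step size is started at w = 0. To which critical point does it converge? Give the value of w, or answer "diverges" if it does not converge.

U'(w) = 6(w + 2)(w + 3), so U'(0) = 36.
Gradient descent moves in the -U' direction, i.e. w is decreasing.
The nearest critical point in that direction is w = -2, where U'' = 6 > 0 (a local minimum). The iterate converges there.

-2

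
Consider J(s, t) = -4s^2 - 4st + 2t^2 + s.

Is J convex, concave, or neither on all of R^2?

neither

J is quadratic, so its Hessian is the constant matrix H = [[-8, -4], [-4, 4]].
det(H) = -48, tr(H) = -4.
det(H) < 0, so H is indefinite: neither convex nor concave.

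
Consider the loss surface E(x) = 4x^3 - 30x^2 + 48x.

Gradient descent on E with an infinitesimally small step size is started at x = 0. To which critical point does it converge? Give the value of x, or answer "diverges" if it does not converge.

E'(x) = 12(x - 4)(x - 1), so E'(0) = 48.
Gradient descent moves in the -E' direction, i.e. x is decreasing.
There is no critical point below x=0, and E' keeps the same sign, so the iterate runs off to −∞.

diverges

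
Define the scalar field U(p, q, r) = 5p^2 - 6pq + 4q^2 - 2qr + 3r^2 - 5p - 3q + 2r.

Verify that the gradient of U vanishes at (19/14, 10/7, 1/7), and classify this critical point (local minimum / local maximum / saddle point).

local minimum

∇U = (10p - 6q - 5, -6p + 8q - 2r - 3, -2q + 6r + 2); substituting (19/14, 10/7, 1/7) gives ∇U = (0, 0, 0), so (19/14, 10/7, 1/7) is indeed a critical point.
The Hessian is constant: H = [[10, -6, 0], [-6, 8, -2], [0, -2, 6]].
Leading principal minors: Δ₁ = 10, Δ₂ = 44, Δ₃ = 224.
All leading minors are positive, so H is positive definite: a local minimum.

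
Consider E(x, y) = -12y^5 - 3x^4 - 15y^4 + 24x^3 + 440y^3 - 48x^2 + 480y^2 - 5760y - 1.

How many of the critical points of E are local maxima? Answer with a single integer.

E separates as a function of x plus a function of y, so ∇E=0 decouples.
∂E/∂x = -12x(x - 4)(x - 2) = 0 at x ∈ {0, 2, 4}; ∂E/∂y = -60(y - 4)(y - 2)(y + 3)(y + 4) = 0 at y ∈ {-4, -3, 2, 4}.
The Hessian is diagonal: diag(E_xx, E_yy). Second derivatives: E_xx(0)=-96, E_xx(2)=48, E_xx(4)=-96; E_yy(-4)=2880, E_yy(-3)=-2100, E_yy(2)=3600, E_yy(4)=-6720.
Local maxima occur where both diagonal entries negative: (0, -3), (0, 4), (4, -3), (4, 4). Count: 4.

4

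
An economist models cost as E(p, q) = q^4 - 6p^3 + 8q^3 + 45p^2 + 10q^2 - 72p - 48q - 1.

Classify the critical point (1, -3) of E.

saddle point

The mixed partial ∂²E/∂p∂q is 0, so the Hessian at any point is diag(E_pp, E_qq) = diag(18(-2p + 5), 4(3q^2 + 12q + 5)).
At (1, -3): H = diag(54, -16).
The eigenvalues have opposite signs, so H is indefinite: a saddle point.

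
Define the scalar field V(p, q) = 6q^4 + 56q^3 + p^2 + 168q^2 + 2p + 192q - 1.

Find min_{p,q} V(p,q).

-130

V(p,q) separates as A(p) + B(q) − 1, so its minimum is min A + min B − 1.
A'(p) = 2p + 2 vanishes at p ∈ {-1}; B'(q) = 24(q + 1)(q + 2)(q + 4) vanishes at q ∈ {-4, -2, -1}.
Local minima of A (where A''>0): A(-1)=-1. Local minima of B: B(-4)=-128, B(-1)=-74.
So the global minimum of V is A(-1) + B(-4) − 1 = -1 − 128 − 1 = -130, attained at (-1, -4).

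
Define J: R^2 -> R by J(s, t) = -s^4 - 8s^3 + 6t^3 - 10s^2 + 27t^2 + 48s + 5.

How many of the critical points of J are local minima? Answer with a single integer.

J separates as a function of s plus a function of t, so ∇J=0 decouples.
∂J/∂s = -4(s - 1)(s + 3)(s + 4) = 0 at s ∈ {-4, -3, 1}; ∂J/∂t = 18t(t + 3) = 0 at t ∈ {-3, 0}.
The Hessian is diagonal: diag(J_ss, J_tt). Second derivatives: J_ss(-4)=-20, J_ss(-3)=16, J_ss(1)=-80; J_tt(-3)=-54, J_tt(0)=54.
Local minima occur where both diagonal entries positive: (-3, 0). Count: 1.

1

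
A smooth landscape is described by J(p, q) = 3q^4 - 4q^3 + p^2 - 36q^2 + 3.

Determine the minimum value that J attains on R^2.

-186

J(p,q) separates as A(p) + B(q) + 3, so its minimum is min A + min B + 3.
A'(p) = 2p vanishes at p ∈ {0}; B'(q) = 12q(q - 3)(q + 2) vanishes at q ∈ {-2, 0, 3}.
Local minima of A (where A''>0): A(0)=0. Local minima of B: B(-2)=-64, B(3)=-189.
So the global minimum of J is A(0) + B(3) + 3 = 0 − 189 + 3 = -186, attained at (0, 3).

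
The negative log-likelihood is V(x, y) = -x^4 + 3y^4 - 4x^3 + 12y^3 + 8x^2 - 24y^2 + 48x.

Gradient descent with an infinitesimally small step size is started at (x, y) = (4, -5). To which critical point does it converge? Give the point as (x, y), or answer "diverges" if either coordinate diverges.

diverges

V is separable, so gradient descent decouples: x follows -∂V/∂x, y follows -∂V/∂y.
∂V/∂x = -4(x - 2)(x + 2)(x + 3); at x=4 this is -336, so x increases.
∂V/∂y = 12y(y - 1)(y + 4); at y=-5 this is -360, so y increases.
The x-coordinate has no critical point in that direction and runs off to infinity.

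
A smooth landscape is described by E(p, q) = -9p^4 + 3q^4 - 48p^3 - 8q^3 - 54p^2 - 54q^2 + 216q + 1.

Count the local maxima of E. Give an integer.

E separates as a function of p plus a function of q, so ∇E=0 decouples.
∂E/∂p = -36p(p + 1)(p + 3) = 0 at p ∈ {-3, -1, 0}; ∂E/∂q = 12(q - 3)(q - 2)(q + 3) = 0 at q ∈ {-3, 2, 3}.
The Hessian is diagonal: diag(E_pp, E_qq). Second derivatives: E_pp(-3)=-216, E_pp(-1)=72, E_pp(0)=-108; E_qq(-3)=360, E_qq(2)=-60, E_qq(3)=72.
Local maxima occur where both diagonal entries negative: (-3, 2), (0, 2). Count: 2.

2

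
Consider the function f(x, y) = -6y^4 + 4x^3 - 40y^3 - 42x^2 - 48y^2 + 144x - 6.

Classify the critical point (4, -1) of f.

The mixed partial ∂²f/∂x∂y is 0, so the Hessian at any point is diag(f_xx, f_yy) = diag(12(2x - 7), -24(3y^2 + 10y + 4)).
At (4, -1): H = diag(12, 72).
Both eigenvalues are positive, so H is positive definite: a local minimum.

local minimum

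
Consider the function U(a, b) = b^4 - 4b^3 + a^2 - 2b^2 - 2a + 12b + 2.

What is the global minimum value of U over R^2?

-8

U(a,b) separates as P(a) + Q(b) + 2, so its minimum is min P + min Q + 2.
P'(a) = 2a - 2 vanishes at a ∈ {1}; Q'(b) = 4(b - 3)(b - 1)(b + 1) vanishes at b ∈ {-1, 1, 3}.
Local minima of P (where P''>0): P(1)=-1. Local minima of Q: Q(-1)=-9, Q(3)=-9.
So the global minimum of U is P(1) + Q(-1) + 2 = -1 − 9 + 2 = -8, attained at (1, -1).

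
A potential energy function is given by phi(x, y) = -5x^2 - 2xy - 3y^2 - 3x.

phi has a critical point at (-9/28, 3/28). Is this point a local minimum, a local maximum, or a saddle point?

local maximum

The Hessian of phi is constant: H = [[-10, -2], [-2, -6]].
det(H) = (-10)·(-6) − (-2)² = 56.
det(H) > 0 and tr(H) = -16 < 0, so H is negative definite and the point is a local maximum.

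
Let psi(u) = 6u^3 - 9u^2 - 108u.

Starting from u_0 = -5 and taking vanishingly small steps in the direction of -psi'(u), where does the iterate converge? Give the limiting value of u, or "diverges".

psi'(u) = 18(u - 3)(u + 2), so psi'(-5) = 432.
Gradient descent moves in the -psi' direction, i.e. u is decreasing.
There is no critical point below u=-5, and psi' keeps the same sign, so the iterate runs off to −∞.

diverges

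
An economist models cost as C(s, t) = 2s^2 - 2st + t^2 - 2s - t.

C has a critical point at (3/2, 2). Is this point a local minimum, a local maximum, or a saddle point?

local minimum

The Hessian of C is constant: H = [[4, -2], [-2, 2]].
det(H) = 4·2 − (-2)² = 4.
det(H) > 0 and tr(H) = 6 > 0, so H is positive definite and the point is a local minimum.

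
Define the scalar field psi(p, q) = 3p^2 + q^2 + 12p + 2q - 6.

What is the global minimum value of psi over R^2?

psi(p,q) separates as A(p) + B(q) − 6, so its minimum is min A + min B − 6.
A'(p) = 6p + 12 vanishes at p ∈ {-2}; B'(q) = 2q + 2 vanishes at q ∈ {-1}.
Local minima of A (where A''>0): A(-2)=-12. Local minima of B: B(-1)=-1.
So the global minimum of psi is A(-2) + B(-1) − 6 = -12 − 1 − 6 = -19, attained at (-2, -1).

-19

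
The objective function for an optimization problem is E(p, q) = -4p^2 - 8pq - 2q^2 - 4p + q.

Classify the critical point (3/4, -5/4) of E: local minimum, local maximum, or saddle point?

saddle point

The Hessian of E is constant: H = [[-8, -8], [-8, -4]].
det(H) = (-8)·(-4) − (-8)² = -32.
Since det(H) < 0, H is indefinite and the critical point is a saddle point.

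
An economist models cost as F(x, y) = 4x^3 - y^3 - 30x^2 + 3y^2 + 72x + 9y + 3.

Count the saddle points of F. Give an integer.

2

F separates as a function of x plus a function of y, so ∇F=0 decouples.
∂F/∂x = 12(x - 3)(x - 2) = 0 at x ∈ {2, 3}; ∂F/∂y = -3(y - 3)(y + 1) = 0 at y ∈ {-1, 3}.
The Hessian is diagonal: diag(F_xx, F_yy). Second derivatives: F_xx(2)=-12, F_xx(3)=12; F_yy(-1)=12, F_yy(3)=-12.
Saddle points occur where the two diagonal entries have opposite signs: (2, -1), (3, 3). Count: 2.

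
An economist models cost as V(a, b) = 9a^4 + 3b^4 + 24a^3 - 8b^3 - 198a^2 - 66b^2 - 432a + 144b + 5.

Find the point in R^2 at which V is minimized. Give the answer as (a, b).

(3, -3)

V(a,b) separates as P(a) + Q(b) + 5, so its minimum is min P + min Q + 5.
P'(a) = 36(a - 3)(a + 1)(a + 4) vanishes at a ∈ {-4, -1, 3}; Q'(b) = 12(b - 4)(b - 1)(b + 3) vanishes at b ∈ {-3, 1, 4}.
Local minima of P (where P''>0): P(-4)=-672, P(3)=-1701. Local minima of Q: Q(-3)=-567, Q(4)=-224.
So the global minimum of V is P(3) + Q(-3) + 5 = -1701 − 567 + 5 = -2263, attained at (3, -3).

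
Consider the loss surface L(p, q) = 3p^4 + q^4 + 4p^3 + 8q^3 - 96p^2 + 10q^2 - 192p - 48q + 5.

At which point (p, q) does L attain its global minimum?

L(p,q) separates as A(p) + B(q) + 5, so its minimum is min A + min B + 5.
A'(p) = 12(p - 4)(p + 1)(p + 4) vanishes at p ∈ {-4, -1, 4}; B'(q) = 4(q - 1)(q + 3)(q + 4) vanishes at q ∈ {-4, -3, 1}.
Local minima of A (where A''>0): A(-4)=-256, A(4)=-1280. Local minima of B: B(-4)=96, B(1)=-29.
So the global minimum of L is A(4) + B(1) + 5 = -1280 − 29 + 5 = -1304, attained at (4, 1).

(4, 1)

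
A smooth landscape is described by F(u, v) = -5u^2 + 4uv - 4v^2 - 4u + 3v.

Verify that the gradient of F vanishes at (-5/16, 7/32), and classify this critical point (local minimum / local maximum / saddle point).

∇F = (-10u + 4v - 4, 4u - 8v + 3); substituting (-5/16, 7/32) gives ∇F = (0, 0), so (-5/16, 7/32) is indeed a critical point.
The Hessian of F is constant: H = [[-10, 4], [4, -8]].
det(H) = (-10)·(-8) − 4² = 64.
det(H) > 0 and tr(H) = -18 < 0, so H is negative definite and the point is a local maximum.

local maximum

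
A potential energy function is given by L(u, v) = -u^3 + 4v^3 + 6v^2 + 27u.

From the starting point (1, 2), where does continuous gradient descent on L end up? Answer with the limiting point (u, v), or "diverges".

(-3, 0)

L is separable, so gradient descent decouples: u follows -∂L/∂u, v follows -∂L/∂v.
∂L/∂u = -3(u - 3)(u + 3); at u=1 this is 24, so u decreases.
∂L/∂v = 12v(v + 1); at v=2 this is 72, so v decreases.
u converges to its nearest critical value -3 (a local min of the u-part); v converges to 0. The iterate converges to (-3, 0).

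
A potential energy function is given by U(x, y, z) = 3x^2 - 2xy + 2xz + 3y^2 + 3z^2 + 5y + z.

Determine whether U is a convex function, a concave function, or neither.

convex

U is quadratic, so its Hessian is the constant matrix H = [[6, -2, 2], [-2, 6, 0], [2, 0, 6]].
Leading principal minors: 6, 32, 168.
All positive ⇒ H ≻ 0 ⇒ convex.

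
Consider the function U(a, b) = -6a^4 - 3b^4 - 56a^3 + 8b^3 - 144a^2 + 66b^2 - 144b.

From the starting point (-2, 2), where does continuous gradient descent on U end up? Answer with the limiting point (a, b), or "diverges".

U is separable, so gradient descent decouples: a follows -∂U/∂a, b follows -∂U/∂b.
∂U/∂a = -24a(a + 3)(a + 4); at a=-2 this is 96, so a decreases.
∂U/∂b = -12(b - 4)(b - 1)(b + 3); at b=2 this is 120, so b decreases.
a converges to its nearest critical value -3 (a local min of the a-part); b converges to 1. The iterate converges to (-3, 1).

(-3, 1)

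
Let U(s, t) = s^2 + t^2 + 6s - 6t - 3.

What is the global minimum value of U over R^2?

U(s,t) separates as P(s) + Q(t) − 3, so its minimum is min P + min Q − 3.
P'(s) = 2s + 6 vanishes at s ∈ {-3}; Q'(t) = 2(t - 3) vanishes at t ∈ {3}.
Local minima of P (where P''>0): P(-3)=-9. Local minima of Q: Q(3)=-9.
So the global minimum of U is P(-3) + Q(3) − 3 = -9 − 9 − 3 = -21, attained at (-3, 3).

-21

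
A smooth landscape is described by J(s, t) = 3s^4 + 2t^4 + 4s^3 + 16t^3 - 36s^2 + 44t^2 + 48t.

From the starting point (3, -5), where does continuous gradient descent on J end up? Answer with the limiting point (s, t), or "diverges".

J is separable, so gradient descent decouples: s follows -∂J/∂s, t follows -∂J/∂t.
∂J/∂s = 12s(s - 2)(s + 3); at s=3 this is 216, so s decreases.
∂J/∂t = 8(t + 1)(t + 2)(t + 3); at t=-5 this is -192, so t increases.
s converges to its nearest critical value 2 (a local min of the s-part); t converges to -3. The iterate converges to (2, -3).

(2, -3)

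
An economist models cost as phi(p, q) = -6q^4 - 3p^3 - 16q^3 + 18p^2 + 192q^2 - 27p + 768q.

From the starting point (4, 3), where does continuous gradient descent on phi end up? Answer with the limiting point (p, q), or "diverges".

phi is separable, so gradient descent decouples: p follows -∂phi/∂p, q follows -∂phi/∂q.
∂phi/∂p = -9(p - 3)(p - 1); at p=4 this is -27, so p increases.
∂phi/∂q = -24(q - 4)(q + 2)(q + 4); at q=3 this is 840, so q decreases.
The p-coordinate has no critical point in that direction and runs off to infinity.

diverges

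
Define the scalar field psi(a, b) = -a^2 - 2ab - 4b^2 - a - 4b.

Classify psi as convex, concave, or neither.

concave

psi is quadratic, so its Hessian is the constant matrix H = [[-2, -2], [-2, -8]].
det(H) = 12, tr(H) = -10.
det(H) > 0 and tr(H) < 0, so H is negative definite everywhere: concave.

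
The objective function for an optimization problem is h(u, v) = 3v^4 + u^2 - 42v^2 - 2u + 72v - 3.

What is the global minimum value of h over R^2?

-355

h(u,v) separates as P(u) + Q(v) − 3, so its minimum is min P + min Q − 3.
P'(u) = 2u - 2 vanishes at u ∈ {1}; Q'(v) = 12(v - 2)(v - 1)(v + 3) vanishes at v ∈ {-3, 1, 2}.
Local minima of P (where P''>0): P(1)=-1. Local minima of Q: Q(-3)=-351, Q(2)=24.
So the global minimum of h is P(1) + Q(-3) − 3 = -1 − 351 − 3 = -355, attained at (1, -3).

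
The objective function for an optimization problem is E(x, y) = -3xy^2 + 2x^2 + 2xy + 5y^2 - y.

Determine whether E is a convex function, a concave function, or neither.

neither

The term -3xy^2 is cubic, so the Hessian is not constant.
∂²E/∂y² = -6x + 10, which takes both signs as x varies (negative for sufficiently large x). A diagonal entry of the Hessian changing sign means the Hessian is neither positive- nor negative-semidefinite on all of R^2.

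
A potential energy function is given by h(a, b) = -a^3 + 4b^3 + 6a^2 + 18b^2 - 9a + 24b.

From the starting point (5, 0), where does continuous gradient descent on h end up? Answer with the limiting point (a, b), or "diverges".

h is separable, so gradient descent decouples: a follows -∂h/∂a, b follows -∂h/∂b.
∂h/∂a = -3(a - 3)(a - 1); at a=5 this is -24, so a increases.
∂h/∂b = 12(b + 1)(b + 2); at b=0 this is 24, so b decreases.
The a-coordinate has no critical point in that direction and runs off to infinity.

diverges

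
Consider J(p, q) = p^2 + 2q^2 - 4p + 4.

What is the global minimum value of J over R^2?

0

J(p,q) separates as A(p) + B(q) + 4, so its minimum is min A + min B + 4.
A'(p) = 2p - 4 vanishes at p ∈ {2}; B'(q) = 4q vanishes at q ∈ {0}.
Local minima of A (where A''>0): A(2)=-4. Local minima of B: B(0)=0.
So the global minimum of J is A(2) + B(0) + 4 = -4 + 0 + 4 = 0, attained at (2, 0).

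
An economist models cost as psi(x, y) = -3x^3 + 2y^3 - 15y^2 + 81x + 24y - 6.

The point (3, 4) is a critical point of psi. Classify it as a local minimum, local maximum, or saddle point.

saddle point

The mixed partial ∂²psi/∂x∂y is 0, so the Hessian at any point is diag(psi_xx, psi_yy) = diag(-18x, 6(2y - 5)).
At (3, 4): H = diag(-54, 18).
The eigenvalues have opposite signs, so H is indefinite: a saddle point.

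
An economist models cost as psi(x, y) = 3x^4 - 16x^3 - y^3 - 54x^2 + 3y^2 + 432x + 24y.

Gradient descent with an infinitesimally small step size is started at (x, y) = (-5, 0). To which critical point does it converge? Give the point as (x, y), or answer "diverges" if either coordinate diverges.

(-3, -2)

psi is separable, so gradient descent decouples: x follows -∂psi/∂x, y follows -∂psi/∂y.
∂psi/∂x = 12(x - 4)(x - 3)(x + 3); at x=-5 this is -1728, so x increases.
∂psi/∂y = -3(y - 4)(y + 2); at y=0 this is 24, so y decreases.
x converges to its nearest critical value -3 (a local min of the x-part); y converges to -2. The iterate converges to (-3, -2).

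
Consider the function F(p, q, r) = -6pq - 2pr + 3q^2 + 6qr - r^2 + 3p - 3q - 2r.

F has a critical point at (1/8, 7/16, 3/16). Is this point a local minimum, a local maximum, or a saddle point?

saddle point

The Hessian is constant: H = [[0, -6, -2], [-6, 6, 6], [-2, 6, -2]].
Leading principal minors: Δ₁ = 0, Δ₂ = -36, Δ₃ = 192.
The minors fit neither the all-positive nor the alternating-sign pattern, so H is indefinite: a saddle point.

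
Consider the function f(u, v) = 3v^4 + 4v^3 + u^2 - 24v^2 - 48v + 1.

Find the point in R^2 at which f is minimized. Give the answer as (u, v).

f(u,v) separates as P(u) + Q(v) + 1, so its minimum is min P + min Q + 1.
P'(u) = 2u vanishes at u ∈ {0}; Q'(v) = 12(v - 2)(v + 1)(v + 2) vanishes at v ∈ {-2, -1, 2}.
Local minima of P (where P''>0): P(0)=0. Local minima of Q: Q(-2)=16, Q(2)=-112.
So the global minimum of f is P(0) + Q(2) + 1 = 0 − 112 + 1 = -111, attained at (0, 2).

(0, 2)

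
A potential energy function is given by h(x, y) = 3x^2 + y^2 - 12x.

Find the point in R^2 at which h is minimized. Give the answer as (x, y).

(2, 0)

h(x,y) separates as P(x) + Q(y), so its minimum is min P + min Q.
P'(x) = 6x - 12 vanishes at x ∈ {2}; Q'(y) = 2y vanishes at y ∈ {0}.
Local minima of P (where P''>0): P(2)=-12. Local minima of Q: Q(0)=0.
So the global minimum of h is P(2) + Q(0) = -12 + 0 = -12, attained at (2, 0).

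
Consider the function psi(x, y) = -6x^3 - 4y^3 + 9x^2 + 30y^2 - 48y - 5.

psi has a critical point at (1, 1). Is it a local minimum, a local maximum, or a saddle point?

saddle point

The mixed partial ∂²psi/∂x∂y is 0, so the Hessian at any point is diag(psi_xx, psi_yy) = diag(18(-2x + 1), 12(-2y + 5)).
At (1, 1): H = diag(-18, 36).
The eigenvalues have opposite signs, so H is indefinite: a saddle point.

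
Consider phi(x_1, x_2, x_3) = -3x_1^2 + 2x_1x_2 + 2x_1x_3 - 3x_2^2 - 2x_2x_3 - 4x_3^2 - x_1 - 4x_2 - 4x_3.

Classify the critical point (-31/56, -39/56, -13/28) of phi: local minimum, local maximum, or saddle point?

The Hessian is constant: H = [[-6, 2, 2], [2, -6, -2], [2, -2, -8]].
Leading principal minors: Δ₁ = -6, Δ₂ = 32, Δ₃ = -224.
The minors alternate sign starting negative (−, +, −), so H is negative definite: a local maximum.

local maximum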